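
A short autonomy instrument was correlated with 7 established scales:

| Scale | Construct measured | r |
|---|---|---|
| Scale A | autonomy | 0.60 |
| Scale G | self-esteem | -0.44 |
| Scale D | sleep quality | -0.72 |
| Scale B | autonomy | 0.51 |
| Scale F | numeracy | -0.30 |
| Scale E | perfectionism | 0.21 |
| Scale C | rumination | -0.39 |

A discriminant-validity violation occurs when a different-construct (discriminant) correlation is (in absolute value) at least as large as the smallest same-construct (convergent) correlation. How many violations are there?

1

Convergent (same construct = autonomy): Scale A, Scale B.
Smallest convergent = 0.51. Discriminant |r|: 0.44, 0.72, 0.30, 0.21, 0.39; count ≥ 0.51 → 1.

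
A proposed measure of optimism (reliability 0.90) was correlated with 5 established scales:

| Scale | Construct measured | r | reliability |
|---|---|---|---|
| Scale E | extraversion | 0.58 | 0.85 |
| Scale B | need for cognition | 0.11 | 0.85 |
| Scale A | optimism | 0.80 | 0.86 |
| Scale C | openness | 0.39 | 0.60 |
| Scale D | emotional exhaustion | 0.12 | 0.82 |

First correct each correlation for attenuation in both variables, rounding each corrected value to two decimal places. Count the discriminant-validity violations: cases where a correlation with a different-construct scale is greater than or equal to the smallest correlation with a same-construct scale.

0

Disattenuated r (r / √(r_scale · r_new)):
  Scale E (disc): 0.58 / √(0.85·0.90) = 0.66
  Scale B (disc): 0.11 / √(0.85·0.90) = 0.13
  Scale A (conv): 0.80 / √(0.86·0.90) = 0.91
  Scale C (disc): 0.39 / √(0.60·0.90) = 0.53
  Scale D (disc): 0.12 / √(0.82·0.90) = 0.14
Smallest convergent = 0.91. Discriminant values: 0.66, 0.13, 0.53, 0.14; count ≥ 0.91 → 0.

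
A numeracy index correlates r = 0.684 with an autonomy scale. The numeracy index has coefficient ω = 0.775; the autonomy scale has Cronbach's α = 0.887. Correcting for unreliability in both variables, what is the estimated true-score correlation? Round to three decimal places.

0.825

r_true = r_obs / √(r_xx · r_yy) = 0.684 / √(0.775 × 0.887) = 0.684 / √0.687425 = 0.684 / 0.8291 ≈ 0.825.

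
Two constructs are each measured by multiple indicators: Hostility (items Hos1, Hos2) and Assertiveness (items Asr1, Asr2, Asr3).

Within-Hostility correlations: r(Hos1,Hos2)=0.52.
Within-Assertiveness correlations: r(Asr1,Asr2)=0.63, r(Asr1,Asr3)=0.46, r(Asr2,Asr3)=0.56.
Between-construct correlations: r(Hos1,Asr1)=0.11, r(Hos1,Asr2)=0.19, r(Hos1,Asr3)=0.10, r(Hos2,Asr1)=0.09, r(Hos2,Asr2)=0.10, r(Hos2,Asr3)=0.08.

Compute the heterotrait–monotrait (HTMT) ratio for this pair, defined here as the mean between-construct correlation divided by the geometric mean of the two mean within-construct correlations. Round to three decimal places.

Mean between = 0.67/6 = 0.1117.
Mean within-Hos = 0.52/1 = 0.5200; mean within-Asr = 1.65/3 = 0.5500.
Geometric mean = √(0.5200 × 0.5500) = 0.5348.
HTMT = 0.1117 / 0.5348 = 0.209.

0.209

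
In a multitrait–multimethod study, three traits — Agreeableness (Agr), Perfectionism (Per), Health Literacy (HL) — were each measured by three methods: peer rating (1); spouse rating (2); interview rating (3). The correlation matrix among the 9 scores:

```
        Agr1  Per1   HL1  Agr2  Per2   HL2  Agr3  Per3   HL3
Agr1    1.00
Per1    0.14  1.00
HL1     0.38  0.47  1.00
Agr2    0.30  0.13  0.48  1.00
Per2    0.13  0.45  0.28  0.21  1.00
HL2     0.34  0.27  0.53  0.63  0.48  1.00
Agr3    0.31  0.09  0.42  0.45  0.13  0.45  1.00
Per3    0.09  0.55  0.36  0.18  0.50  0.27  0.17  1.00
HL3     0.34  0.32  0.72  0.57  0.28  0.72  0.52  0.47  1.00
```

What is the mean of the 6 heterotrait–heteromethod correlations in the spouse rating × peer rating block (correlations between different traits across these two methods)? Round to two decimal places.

HTHM values (method 2 × method 1): 0.13, 0.48, 0.13, 0.28, 0.34, 0.27; mean = 1.63/6 = 0.27.

0.27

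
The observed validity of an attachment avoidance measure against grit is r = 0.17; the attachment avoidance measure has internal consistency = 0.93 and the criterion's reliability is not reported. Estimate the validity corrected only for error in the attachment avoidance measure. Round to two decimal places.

0.18

Single correction: r_c = r_obs / √r_xx = 0.17 / √0.93 = 0.17 / 0.9644 ≈ 0.18.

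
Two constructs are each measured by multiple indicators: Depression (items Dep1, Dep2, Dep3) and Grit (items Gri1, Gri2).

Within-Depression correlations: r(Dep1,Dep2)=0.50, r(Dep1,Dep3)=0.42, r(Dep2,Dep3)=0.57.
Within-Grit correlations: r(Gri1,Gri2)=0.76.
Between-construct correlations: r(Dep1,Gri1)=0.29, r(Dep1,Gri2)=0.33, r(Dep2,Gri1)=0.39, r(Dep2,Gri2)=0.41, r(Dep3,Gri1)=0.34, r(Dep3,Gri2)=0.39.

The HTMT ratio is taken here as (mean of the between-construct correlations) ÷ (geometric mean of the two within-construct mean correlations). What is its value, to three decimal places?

0.583

Mean between = 2.15/6 = 0.3583.
Mean within-Dep = 1.49/3 = 0.4967; mean within-Gri = 0.76/1 = 0.7600.
Geometric mean = √(0.4967 × 0.7600) = 0.6144.
HTMT = 0.3583 / 0.6144 = 0.583.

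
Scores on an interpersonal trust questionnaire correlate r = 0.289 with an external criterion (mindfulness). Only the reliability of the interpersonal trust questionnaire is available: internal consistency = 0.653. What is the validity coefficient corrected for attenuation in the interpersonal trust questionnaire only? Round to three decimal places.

0.358

Single correction: r_c = r_obs / √r_xx = 0.289 / √0.653 = 0.289 / 0.8081 ≈ 0.358.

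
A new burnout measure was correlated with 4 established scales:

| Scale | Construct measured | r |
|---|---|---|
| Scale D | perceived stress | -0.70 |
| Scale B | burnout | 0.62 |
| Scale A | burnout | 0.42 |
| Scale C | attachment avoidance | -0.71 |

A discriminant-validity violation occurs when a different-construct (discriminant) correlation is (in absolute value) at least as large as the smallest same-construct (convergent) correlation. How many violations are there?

Convergent (same construct = burnout): Scale B, Scale A.
Smallest convergent = 0.42. Discriminant |r|: 0.70, 0.71; count ≥ 0.42 → 2.

2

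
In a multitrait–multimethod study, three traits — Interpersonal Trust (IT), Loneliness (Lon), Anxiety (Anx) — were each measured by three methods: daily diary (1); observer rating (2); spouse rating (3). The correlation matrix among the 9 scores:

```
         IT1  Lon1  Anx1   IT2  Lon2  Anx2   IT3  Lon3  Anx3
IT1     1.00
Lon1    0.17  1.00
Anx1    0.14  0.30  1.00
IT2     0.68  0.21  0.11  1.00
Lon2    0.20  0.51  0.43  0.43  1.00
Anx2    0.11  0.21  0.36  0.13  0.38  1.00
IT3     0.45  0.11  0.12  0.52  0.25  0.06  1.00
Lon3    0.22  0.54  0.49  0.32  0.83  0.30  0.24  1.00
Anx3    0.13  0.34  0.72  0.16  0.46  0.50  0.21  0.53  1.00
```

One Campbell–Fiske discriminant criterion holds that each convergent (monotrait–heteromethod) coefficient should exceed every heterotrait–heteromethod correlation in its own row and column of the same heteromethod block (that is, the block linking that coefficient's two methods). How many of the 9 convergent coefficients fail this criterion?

Each convergent coefficient versus the relevant comparison correlations:
IT (methods 1·2): 0.68 vs {0.20, 0.21, 0.11, 0.11} → pass.
IT (methods 1·3): 0.45 vs {0.22, 0.11, 0.13, 0.12} → pass.
IT (methods 2·3): 0.52 vs {0.32, 0.25, 0.16, 0.06} → pass.
Lon (methods 1·2): 0.51 vs {0.21, 0.20, 0.21, 0.43} → pass.
Lon (methods 1·3): 0.54 vs {0.11, 0.22, 0.34, 0.49} → pass.
Lon (methods 2·3): 0.83 vs {0.25, 0.32, 0.46, 0.30} → pass.
Anx (methods 1·2): 0.36 vs {0.11, 0.11, 0.43, 0.21} → fail.
Anx (methods 1·3): 0.72 vs {0.12, 0.13, 0.49, 0.34} → pass.
Anx (methods 2·3): 0.50 vs {0.06, 0.16, 0.30, 0.46} → pass.
1 of 9 fail.

1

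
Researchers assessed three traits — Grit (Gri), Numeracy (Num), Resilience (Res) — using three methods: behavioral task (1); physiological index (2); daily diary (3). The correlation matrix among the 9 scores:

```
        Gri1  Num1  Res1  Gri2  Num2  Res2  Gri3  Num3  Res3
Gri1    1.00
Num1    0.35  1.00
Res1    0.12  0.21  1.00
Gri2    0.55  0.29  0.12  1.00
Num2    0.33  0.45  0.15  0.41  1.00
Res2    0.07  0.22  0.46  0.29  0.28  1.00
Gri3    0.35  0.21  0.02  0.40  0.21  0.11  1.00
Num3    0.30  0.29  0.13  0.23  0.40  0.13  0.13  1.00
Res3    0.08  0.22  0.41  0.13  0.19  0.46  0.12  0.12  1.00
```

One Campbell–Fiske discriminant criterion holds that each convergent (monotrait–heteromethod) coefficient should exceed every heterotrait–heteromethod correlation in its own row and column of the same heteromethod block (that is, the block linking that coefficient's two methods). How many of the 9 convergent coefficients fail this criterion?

1

Convergent coefficients and their comparison sets:
Gri (methods 1·2): 0.55 vs {0.33, 0.29, 0.07, 0.12} → pass.
Gri (methods 1·3): 0.35 vs {0.30, 0.21, 0.08, 0.02} → pass.
Gri (methods 2·3): 0.40 vs {0.23, 0.21, 0.13, 0.11} → pass.
Num (methods 1·2): 0.45 vs {0.29, 0.33, 0.22, 0.15} → pass.
Num (methods 1·3): 0.29 vs {0.21, 0.30, 0.22, 0.13} → fail.
Num (methods 2·3): 0.40 vs {0.21, 0.23, 0.19, 0.13} → pass.
Res (methods 1·2): 0.46 vs {0.12, 0.07, 0.15, 0.22} → pass.
Res (methods 1·3): 0.41 vs {0.02, 0.08, 0.13, 0.22} → pass.
Res (methods 2·3): 0.46 vs {0.11, 0.13, 0.13, 0.19} → pass.
1 of 9 fail.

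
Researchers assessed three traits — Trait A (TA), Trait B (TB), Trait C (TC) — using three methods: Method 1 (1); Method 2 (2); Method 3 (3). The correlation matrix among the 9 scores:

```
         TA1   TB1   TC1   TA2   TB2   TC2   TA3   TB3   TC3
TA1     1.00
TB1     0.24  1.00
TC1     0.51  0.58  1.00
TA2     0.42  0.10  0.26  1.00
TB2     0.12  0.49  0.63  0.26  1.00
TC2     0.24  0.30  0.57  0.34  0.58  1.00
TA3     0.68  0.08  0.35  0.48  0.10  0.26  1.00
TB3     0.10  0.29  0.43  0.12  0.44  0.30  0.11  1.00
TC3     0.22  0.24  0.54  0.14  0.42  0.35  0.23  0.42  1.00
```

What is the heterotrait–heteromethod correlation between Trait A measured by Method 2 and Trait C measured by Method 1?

0.26

Different traits and methods: r(TA2, TC1) = 0.26.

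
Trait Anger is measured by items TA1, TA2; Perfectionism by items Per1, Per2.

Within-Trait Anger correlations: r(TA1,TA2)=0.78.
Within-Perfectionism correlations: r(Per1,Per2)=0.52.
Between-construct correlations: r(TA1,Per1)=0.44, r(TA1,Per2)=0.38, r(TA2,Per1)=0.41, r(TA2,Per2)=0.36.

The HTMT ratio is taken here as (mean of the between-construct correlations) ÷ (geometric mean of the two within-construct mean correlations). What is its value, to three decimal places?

Between-construct mean = 1.59/4 = 0.3975.
Mean within-TA = 0.78/1 = 0.7800; mean within-Per = 0.52/1 = 0.5200.
Geometric mean = √(0.7800 × 0.5200) = 0.6369.
HTMT = 0.3975 / 0.6369 = 0.624.

0.624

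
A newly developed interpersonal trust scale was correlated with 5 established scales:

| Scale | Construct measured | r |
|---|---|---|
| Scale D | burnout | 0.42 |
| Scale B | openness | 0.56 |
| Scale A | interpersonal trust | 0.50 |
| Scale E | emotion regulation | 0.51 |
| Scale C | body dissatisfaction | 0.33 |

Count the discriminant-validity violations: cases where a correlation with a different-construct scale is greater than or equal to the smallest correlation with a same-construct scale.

Convergent (same construct = interpersonal trust): Scale A.
Smallest convergent = 0.50. Discriminant values: 0.42, 0.56, 0.51, 0.33; count ≥ 0.50 → 2.

2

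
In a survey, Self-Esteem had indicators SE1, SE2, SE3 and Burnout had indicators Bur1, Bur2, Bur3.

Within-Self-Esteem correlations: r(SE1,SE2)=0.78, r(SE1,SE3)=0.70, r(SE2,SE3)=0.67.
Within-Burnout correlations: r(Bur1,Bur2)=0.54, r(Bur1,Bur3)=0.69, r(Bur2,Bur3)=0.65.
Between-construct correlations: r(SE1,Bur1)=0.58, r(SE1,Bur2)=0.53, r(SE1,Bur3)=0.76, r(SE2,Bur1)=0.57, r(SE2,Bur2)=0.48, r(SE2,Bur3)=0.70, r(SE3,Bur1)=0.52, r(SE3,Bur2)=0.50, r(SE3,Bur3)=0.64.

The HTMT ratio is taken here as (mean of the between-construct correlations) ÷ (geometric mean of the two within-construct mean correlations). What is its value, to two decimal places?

0.88

Mean heterotrait r = 5.28/9 = 0.5867.
Mean within-SE = 2.15/3 = 0.7167; mean within-Bur = 1.88/3 = 0.6267.
Geometric mean = √(0.7167 × 0.6267) = 0.6702.
HTMT = 0.5867 / 0.6702 = 0.88.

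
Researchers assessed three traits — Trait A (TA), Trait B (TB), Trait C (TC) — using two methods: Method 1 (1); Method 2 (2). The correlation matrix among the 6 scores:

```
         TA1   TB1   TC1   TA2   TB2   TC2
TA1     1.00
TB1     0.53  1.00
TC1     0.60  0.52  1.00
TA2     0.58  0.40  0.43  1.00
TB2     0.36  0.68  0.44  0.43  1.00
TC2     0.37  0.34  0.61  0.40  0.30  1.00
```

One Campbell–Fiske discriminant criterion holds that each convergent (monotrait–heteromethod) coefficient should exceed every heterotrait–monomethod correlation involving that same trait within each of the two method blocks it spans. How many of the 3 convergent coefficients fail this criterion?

1

Checking each validity diagonal entry against its comparison values:
TA (methods 1·2): 0.58 vs {0.53, 0.43, 0.60, 0.40} → fail.
TB (methods 1·2): 0.68 vs {0.53, 0.43, 0.52, 0.30} → pass.
TC (methods 1·2): 0.61 vs {0.60, 0.40, 0.52, 0.30} → pass.
1 of 3 fail.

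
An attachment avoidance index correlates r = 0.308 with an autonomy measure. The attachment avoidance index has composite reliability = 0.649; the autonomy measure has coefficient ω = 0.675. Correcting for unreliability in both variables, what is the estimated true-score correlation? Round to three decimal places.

0.465

r_true = r_obs / √(r_xx · r_yy) = 0.308 / √(0.649 × 0.675) = 0.308 / √0.438075 = 0.308 / 0.6619 ≈ 0.465.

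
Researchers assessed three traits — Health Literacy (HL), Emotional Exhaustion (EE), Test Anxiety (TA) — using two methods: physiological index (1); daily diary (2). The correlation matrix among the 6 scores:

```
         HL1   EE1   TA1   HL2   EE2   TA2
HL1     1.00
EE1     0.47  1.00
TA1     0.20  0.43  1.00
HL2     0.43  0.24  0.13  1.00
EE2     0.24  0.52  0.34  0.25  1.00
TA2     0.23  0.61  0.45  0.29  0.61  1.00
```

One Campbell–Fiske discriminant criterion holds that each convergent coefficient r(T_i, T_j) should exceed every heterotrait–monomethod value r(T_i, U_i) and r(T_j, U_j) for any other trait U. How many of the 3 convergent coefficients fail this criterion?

Checking each validity diagonal entry against its comparison values:
HL (methods 1·2): 0.43 vs {0.47, 0.25, 0.20, 0.29} → fail.
EE (methods 1·2): 0.52 vs {0.47, 0.25, 0.43, 0.61} → fail.
TA (methods 1·2): 0.45 vs {0.20, 0.29, 0.43, 0.61} → fail.
3 of 3 fail.

3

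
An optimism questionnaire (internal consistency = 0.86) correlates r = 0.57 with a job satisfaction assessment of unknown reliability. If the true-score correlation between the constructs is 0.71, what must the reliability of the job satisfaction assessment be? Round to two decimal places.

r_true = r_obs / √(r_xx · r_yy) ⇒ 0.71 = 0.57 / √(0.86 · r_yy).
√(0.86 · r_yy) = 0.57 / 0.71 = 0.8028; 0.86 · r_yy = 0.6445; r_yy = 0.6445 / 0.86 ≈ 0.75.

0.75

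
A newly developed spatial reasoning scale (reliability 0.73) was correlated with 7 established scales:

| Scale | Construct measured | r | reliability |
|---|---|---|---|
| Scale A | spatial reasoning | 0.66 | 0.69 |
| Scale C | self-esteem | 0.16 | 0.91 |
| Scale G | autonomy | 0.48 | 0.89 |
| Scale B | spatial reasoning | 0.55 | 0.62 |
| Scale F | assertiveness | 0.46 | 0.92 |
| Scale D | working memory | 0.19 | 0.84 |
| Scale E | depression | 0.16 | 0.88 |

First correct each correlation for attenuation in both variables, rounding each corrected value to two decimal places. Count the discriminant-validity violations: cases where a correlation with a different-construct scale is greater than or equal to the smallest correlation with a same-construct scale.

Disattenuated r (r / √(r_scale · r_new)):
  Scale A (conv): 0.66 / √(0.69·0.73) = 0.93
  Scale C (disc): 0.16 / √(0.91·0.73) = 0.20
  Scale G (disc): 0.48 / √(0.89·0.73) = 0.60
  Scale B (conv): 0.55 / √(0.62·0.73) = 0.82
  Scale F (disc): 0.46 / √(0.92·0.73) = 0.56
  Scale D (disc): 0.19 / √(0.84·0.73) = 0.24
  Scale E (disc): 0.16 / √(0.88·0.73) = 0.20
Smallest convergent = 0.82. Discriminant values: 0.20, 0.60, 0.56, 0.24, 0.20; count ≥ 0.82 → 0.

0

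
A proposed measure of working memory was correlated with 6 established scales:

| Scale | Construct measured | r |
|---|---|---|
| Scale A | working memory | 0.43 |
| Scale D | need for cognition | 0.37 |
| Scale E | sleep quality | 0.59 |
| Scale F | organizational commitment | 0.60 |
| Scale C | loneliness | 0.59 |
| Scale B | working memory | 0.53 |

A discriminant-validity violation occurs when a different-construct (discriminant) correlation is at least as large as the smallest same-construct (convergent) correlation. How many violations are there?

3

Convergent (same construct = working memory): Scale A, Scale B.
Smallest convergent = 0.43. Discriminant values: 0.37, 0.59, 0.60, 0.59; count ≥ 0.43 → 3.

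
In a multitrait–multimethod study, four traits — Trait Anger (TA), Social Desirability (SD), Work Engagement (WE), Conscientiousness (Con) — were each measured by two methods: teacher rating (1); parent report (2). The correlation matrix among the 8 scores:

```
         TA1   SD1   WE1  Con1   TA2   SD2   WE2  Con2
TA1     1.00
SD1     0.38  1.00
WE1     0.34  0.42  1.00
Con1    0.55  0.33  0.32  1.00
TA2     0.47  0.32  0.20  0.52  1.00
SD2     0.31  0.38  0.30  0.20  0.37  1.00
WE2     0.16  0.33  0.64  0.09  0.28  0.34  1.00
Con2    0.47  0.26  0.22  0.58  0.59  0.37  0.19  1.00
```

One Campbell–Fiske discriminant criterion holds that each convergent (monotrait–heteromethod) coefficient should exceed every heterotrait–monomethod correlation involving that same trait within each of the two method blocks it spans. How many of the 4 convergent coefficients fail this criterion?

Checking each validity diagonal entry against its comparison values:
TA (methods 1·2): 0.47 vs {0.38, 0.37, 0.34, 0.28, 0.55, 0.59} → fail.
SD (methods 1·2): 0.38 vs {0.38, 0.37, 0.42, 0.34, 0.33, 0.37} → fail.
WE (methods 1·2): 0.64 vs {0.34, 0.28, 0.42, 0.34, 0.32, 0.19} → pass.
Con (methods 1·2): 0.58 vs {0.55, 0.59, 0.33, 0.37, 0.32, 0.19} → fail.
3 of 4 fail.

3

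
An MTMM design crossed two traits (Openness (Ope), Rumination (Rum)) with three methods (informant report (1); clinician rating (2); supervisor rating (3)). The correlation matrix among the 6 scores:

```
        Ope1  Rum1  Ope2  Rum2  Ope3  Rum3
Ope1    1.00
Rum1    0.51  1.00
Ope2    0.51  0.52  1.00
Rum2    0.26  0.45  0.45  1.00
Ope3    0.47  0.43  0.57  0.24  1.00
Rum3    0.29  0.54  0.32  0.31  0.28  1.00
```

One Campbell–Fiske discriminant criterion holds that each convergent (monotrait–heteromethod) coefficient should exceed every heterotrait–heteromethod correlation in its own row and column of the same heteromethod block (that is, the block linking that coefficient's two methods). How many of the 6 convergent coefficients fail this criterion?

3

Each convergent coefficient versus the relevant comparison correlations:
Ope (methods 1·2): 0.51 vs {0.26, 0.52} → fail.
Ope (methods 1·3): 0.47 vs {0.29, 0.43} → pass.
Ope (methods 2·3): 0.57 vs {0.32, 0.24} → pass.
Rum (methods 1·2): 0.45 vs {0.52, 0.26} → fail.
Rum (methods 1·3): 0.54 vs {0.43, 0.29} → pass.
Rum (methods 2·3): 0.31 vs {0.24, 0.32} → fail.
3 of 6 fail.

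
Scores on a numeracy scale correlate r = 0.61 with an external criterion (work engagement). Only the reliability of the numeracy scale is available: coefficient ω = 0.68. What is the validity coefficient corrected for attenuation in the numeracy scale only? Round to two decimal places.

Single correction: r_c = r_obs / √r_xx = 0.61 / √0.68 = 0.61 / 0.8246 ≈ 0.74.

0.74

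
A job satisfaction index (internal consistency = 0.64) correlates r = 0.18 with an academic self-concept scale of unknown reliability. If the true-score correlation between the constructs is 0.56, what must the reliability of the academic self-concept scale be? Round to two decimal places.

0.16

r_true = r_obs / √(r_xx · r_yy) ⇒ 0.56 = 0.18 / √(0.64 · r_yy).
√(0.64 · r_yy) = 0.18 / 0.56 = 0.3214; 0.64 · r_yy = 0.1033; r_yy = 0.1033 / 0.64 ≈ 0.16.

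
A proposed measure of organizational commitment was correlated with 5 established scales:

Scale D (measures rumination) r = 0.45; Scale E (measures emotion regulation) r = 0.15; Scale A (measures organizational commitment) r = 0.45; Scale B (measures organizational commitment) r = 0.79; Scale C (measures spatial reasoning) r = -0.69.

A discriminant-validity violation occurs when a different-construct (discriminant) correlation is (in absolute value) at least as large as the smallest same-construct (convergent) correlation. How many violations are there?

2

Convergent (same construct = organizational commitment): Scale A, Scale B.
Smallest convergent = 0.45. Discriminant |r|: 0.45, 0.15, 0.69; count ≥ 0.45 → 2.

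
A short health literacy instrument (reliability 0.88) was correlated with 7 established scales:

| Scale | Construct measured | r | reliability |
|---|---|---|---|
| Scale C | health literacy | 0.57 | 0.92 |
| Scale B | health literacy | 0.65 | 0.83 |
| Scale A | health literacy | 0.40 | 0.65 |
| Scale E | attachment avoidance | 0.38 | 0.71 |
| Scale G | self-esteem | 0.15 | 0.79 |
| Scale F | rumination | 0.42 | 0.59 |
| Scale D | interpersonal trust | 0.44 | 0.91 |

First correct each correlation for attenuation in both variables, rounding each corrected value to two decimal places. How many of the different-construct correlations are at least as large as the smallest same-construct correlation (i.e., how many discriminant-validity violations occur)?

Disattenuated r (r / √(r_scale · r_new)):
  Scale C (conv): 0.57 / √(0.92·0.88) = 0.63
  Scale B (conv): 0.65 / √(0.83·0.88) = 0.76
  Scale A (conv): 0.40 / √(0.65·0.88) = 0.53
  Scale E (disc): 0.38 / √(0.71·0.88) = 0.48
  Scale G (disc): 0.15 / √(0.79·0.88) = 0.18
  Scale F (disc): 0.42 / √(0.59·0.88) = 0.58
  Scale D (disc): 0.44 / √(0.91·0.88) = 0.49
Smallest convergent = 0.53. Discriminant values: 0.48, 0.18, 0.58, 0.49; count ≥ 0.53 → 1.

1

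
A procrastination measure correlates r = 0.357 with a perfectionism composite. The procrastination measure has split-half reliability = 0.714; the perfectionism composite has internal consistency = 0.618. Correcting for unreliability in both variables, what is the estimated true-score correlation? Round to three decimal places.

0.537

r_true = r_obs / √(r_xx · r_yy) = 0.357 / √(0.714 × 0.618) = 0.357 / √0.441252 = 0.357 / 0.6643 ≈ 0.537.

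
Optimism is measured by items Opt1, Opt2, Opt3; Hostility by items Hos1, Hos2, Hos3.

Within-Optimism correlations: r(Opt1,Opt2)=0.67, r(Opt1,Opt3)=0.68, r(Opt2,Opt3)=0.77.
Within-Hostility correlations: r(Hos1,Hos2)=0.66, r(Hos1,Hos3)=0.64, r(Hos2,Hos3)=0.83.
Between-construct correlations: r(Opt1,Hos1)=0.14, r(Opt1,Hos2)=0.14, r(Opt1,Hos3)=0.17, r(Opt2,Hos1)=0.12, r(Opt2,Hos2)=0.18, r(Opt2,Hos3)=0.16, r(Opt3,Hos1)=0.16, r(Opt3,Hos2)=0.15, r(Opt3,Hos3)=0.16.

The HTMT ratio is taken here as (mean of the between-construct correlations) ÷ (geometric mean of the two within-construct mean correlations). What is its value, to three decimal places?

Mean between = 1.38/9 = 0.1533.
Mean within-Opt = 2.12/3 = 0.7067; mean within-Hos = 2.13/3 = 0.7100.
Geometric mean = √(0.7067 × 0.7100) = 0.7083.
HTMT = 0.1533 / 0.7083 = 0.216.

0.216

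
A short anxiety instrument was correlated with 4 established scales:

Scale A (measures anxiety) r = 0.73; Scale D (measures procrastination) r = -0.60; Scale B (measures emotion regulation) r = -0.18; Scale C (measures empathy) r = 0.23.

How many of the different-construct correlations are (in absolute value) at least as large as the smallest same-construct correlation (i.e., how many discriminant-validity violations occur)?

0

Convergent (same construct = anxiety): Scale A.
Smallest convergent = 0.73. Discriminant |r|: 0.60, 0.18, 0.23; count ≥ 0.73 → 0.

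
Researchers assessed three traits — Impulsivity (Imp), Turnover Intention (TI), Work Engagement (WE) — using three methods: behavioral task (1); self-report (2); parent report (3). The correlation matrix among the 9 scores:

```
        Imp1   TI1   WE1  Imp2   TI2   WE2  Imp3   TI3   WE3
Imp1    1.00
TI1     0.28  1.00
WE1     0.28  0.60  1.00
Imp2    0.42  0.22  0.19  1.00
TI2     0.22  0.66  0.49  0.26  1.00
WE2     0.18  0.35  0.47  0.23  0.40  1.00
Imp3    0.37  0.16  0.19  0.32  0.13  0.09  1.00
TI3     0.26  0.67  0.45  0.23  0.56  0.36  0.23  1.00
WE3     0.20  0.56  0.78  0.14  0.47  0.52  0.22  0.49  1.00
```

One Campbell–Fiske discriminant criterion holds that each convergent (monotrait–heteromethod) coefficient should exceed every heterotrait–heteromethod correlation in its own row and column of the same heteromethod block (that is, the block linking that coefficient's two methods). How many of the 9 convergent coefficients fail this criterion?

1

Checking each validity diagonal entry against its comparison values:
Imp (methods 1·2): 0.42 vs {0.22, 0.22, 0.18, 0.19} → pass.
Imp (methods 1·3): 0.37 vs {0.26, 0.16, 0.20, 0.19} → pass.
Imp (methods 2·3): 0.32 vs {0.23, 0.13, 0.14, 0.09} → pass.
TI (methods 1·2): 0.66 vs {0.22, 0.22, 0.35, 0.49} → pass.
TI (methods 1·3): 0.67 vs {0.16, 0.26, 0.56, 0.45} → pass.
TI (methods 2·3): 0.56 vs {0.13, 0.23, 0.47, 0.36} → pass.
WE (methods 1·2): 0.47 vs {0.19, 0.18, 0.49, 0.35} → fail.
WE (methods 1·3): 0.78 vs {0.19, 0.20, 0.45, 0.56} → pass.
WE (methods 2·3): 0.52 vs {0.09, 0.14, 0.36, 0.47} → pass.
1 of 9 fail.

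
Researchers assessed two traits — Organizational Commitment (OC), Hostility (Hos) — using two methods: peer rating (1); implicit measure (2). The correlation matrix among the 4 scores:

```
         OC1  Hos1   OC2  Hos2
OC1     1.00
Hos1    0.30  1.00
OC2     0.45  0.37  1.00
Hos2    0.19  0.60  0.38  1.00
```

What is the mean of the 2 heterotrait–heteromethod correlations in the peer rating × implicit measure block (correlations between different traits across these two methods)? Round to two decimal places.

HTHM values (method 1 × method 2): 0.19, 0.37; mean = 0.56/2 = 0.28.

0.28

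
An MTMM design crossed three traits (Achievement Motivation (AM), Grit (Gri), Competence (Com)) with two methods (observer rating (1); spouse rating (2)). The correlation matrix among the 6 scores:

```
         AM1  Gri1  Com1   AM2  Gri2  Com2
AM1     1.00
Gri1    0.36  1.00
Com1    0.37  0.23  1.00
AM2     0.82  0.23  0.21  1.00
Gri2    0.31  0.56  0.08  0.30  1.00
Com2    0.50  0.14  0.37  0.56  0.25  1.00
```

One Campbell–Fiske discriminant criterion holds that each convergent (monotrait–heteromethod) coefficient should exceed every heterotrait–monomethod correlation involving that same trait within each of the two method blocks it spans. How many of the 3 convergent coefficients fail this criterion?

Each convergent coefficient versus the relevant comparison correlations:
AM (methods 1·2): 0.82 vs {0.36, 0.30, 0.37, 0.56} → pass.
Gri (methods 1·2): 0.56 vs {0.36, 0.30, 0.23, 0.25} → pass.
Com (methods 1·2): 0.37 vs {0.37, 0.56, 0.23, 0.25} → fail.
1 of 3 fail.

1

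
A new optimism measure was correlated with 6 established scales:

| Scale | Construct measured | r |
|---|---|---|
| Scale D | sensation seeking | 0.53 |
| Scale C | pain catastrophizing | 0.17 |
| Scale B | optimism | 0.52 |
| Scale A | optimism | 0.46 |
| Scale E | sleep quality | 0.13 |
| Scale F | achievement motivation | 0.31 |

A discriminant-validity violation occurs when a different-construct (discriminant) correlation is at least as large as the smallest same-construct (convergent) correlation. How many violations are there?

Convergent (same construct = optimism): Scale B, Scale A.
Smallest convergent = 0.46. Discriminant values: 0.53, 0.17, 0.13, 0.31; count ≥ 0.46 → 1.

1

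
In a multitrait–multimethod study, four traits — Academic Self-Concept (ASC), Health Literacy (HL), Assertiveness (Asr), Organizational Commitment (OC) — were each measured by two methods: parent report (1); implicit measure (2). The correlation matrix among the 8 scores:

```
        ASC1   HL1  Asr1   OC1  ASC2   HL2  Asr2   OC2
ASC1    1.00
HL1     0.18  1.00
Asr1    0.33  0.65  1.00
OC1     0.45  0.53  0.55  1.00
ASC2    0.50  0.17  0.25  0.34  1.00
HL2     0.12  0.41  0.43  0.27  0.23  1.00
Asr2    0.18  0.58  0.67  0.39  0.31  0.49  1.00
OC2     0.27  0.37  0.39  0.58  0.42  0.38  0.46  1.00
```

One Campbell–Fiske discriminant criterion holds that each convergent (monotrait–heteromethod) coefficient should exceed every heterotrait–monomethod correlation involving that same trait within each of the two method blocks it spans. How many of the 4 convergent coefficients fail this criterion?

1

Each convergent coefficient versus the relevant comparison correlations:
ASC (methods 1·2): 0.50 vs {0.18, 0.23, 0.33, 0.31, 0.45, 0.42} → pass.
HL (methods 1·2): 0.41 vs {0.18, 0.23, 0.65, 0.49, 0.53, 0.38} → fail.
Asr (methods 1·2): 0.67 vs {0.33, 0.31, 0.65, 0.49, 0.55, 0.46} → pass.
OC (methods 1·2): 0.58 vs {0.45, 0.42, 0.53, 0.38, 0.55, 0.46} → pass.
1 of 4 fail.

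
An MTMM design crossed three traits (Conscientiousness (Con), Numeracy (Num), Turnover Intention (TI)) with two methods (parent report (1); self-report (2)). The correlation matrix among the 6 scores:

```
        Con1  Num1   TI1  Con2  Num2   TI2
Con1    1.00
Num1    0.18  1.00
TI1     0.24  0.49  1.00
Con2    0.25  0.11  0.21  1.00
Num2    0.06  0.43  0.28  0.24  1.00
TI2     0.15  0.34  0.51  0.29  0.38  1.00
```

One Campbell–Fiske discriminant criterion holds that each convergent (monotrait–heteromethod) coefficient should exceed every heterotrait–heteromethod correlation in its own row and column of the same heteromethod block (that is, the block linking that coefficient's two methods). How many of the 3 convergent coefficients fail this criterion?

0

Each convergent coefficient versus the relevant comparison correlations:
Con (methods 1·2): 0.25 vs {0.06, 0.11, 0.15, 0.21} → pass.
Num (methods 1·2): 0.43 vs {0.11, 0.06, 0.34, 0.28} → pass.
TI (methods 1·2): 0.51 vs {0.21, 0.15, 0.28, 0.34} → pass.
0 of 3 fail.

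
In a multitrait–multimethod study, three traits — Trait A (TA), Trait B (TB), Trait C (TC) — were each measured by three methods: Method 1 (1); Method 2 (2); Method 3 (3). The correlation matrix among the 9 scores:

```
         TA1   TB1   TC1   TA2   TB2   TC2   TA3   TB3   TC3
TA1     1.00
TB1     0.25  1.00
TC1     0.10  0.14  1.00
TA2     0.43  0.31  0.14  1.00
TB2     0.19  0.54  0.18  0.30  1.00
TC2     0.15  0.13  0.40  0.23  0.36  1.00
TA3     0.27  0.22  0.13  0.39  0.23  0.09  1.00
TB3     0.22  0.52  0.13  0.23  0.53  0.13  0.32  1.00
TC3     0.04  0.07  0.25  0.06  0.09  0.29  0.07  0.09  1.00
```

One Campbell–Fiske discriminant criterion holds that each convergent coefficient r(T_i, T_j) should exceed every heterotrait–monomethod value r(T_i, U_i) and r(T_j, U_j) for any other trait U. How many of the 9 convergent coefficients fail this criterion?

2

Convergent coefficients and their comparison sets:
TA (methods 1·2): 0.43 vs {0.25, 0.30, 0.10, 0.23} → pass.
TA (methods 1·3): 0.27 vs {0.25, 0.32, 0.10, 0.07} → fail.
TA (methods 2·3): 0.39 vs {0.30, 0.32, 0.23, 0.07} → pass.
TB (methods 1·2): 0.54 vs {0.25, 0.30, 0.14, 0.36} → pass.
TB (methods 1·3): 0.52 vs {0.25, 0.32, 0.14, 0.09} → pass.
TB (methods 2·3): 0.53 vs {0.30, 0.32, 0.36, 0.09} → pass.
TC (methods 1·2): 0.40 vs {0.10, 0.23, 0.14, 0.36} → pass.
TC (methods 1·3): 0.25 vs {0.10, 0.07, 0.14, 0.09} → pass.
TC (methods 2·3): 0.29 vs {0.23, 0.07, 0.36, 0.09} → fail.
2 of 9 fail.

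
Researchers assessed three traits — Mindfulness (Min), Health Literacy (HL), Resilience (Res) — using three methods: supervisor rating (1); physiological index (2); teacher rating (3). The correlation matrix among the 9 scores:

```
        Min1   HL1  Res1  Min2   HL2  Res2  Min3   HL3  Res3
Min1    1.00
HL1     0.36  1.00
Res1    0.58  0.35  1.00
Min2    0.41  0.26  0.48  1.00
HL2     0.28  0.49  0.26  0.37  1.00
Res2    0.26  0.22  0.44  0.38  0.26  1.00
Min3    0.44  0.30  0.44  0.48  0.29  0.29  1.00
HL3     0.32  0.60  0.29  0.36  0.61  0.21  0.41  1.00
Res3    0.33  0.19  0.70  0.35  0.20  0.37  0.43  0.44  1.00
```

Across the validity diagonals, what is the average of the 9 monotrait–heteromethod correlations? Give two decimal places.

Convergent values: 0.41, 0.44, 0.48, 0.49, 0.60, 0.61, 0.44, 0.70, 0.37; mean = 4.54/9 = 0.50.

0.50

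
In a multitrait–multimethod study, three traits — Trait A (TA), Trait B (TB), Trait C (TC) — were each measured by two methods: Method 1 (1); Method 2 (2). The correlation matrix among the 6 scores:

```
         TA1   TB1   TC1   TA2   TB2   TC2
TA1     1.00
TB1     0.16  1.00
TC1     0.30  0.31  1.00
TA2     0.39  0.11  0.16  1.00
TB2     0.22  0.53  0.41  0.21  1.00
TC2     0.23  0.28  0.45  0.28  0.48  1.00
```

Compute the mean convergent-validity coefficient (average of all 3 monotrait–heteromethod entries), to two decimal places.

Convergent values: 0.39, 0.53, 0.45; mean = 1.37/3 = 0.46.

0.46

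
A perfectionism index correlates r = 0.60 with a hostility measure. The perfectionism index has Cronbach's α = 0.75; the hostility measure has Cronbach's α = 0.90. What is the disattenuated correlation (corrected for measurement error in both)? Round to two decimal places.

r_true = r_obs / √(r_xx · r_yy) = 0.60 / √(0.75 × 0.90) = 0.60 / √0.6750 = 0.60 / 0.8216 ≈ 0.73.

0.73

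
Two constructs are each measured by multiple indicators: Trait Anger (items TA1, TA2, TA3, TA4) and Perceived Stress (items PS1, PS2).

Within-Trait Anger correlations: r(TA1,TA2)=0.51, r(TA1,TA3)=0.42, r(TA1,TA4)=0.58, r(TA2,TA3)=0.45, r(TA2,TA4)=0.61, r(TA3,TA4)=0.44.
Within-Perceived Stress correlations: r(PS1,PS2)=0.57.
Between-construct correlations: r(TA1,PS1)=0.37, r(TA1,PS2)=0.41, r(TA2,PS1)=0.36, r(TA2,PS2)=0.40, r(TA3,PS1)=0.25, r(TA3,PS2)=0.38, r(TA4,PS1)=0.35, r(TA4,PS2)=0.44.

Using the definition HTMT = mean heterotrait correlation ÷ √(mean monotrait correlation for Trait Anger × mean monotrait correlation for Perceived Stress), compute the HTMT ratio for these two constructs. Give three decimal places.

Mean heterotrait r = 2.96/8 = 0.3700.
Mean within-TA = 3.01/6 = 0.5017; mean within-PS = 0.57/1 = 0.5700.
Geometric mean = √(0.5017 × 0.5700) = 0.5348.
HTMT = 0.3700 / 0.5348 = 0.692.

0.692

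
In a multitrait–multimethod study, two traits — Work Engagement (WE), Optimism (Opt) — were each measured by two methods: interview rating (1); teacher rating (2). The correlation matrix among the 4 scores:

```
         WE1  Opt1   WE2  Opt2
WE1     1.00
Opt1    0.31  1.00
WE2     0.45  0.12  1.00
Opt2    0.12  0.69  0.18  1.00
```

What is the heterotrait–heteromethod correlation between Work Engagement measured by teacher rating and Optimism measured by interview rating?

0.12

Different traits and methods: r(WE2, Opt1) = 0.12.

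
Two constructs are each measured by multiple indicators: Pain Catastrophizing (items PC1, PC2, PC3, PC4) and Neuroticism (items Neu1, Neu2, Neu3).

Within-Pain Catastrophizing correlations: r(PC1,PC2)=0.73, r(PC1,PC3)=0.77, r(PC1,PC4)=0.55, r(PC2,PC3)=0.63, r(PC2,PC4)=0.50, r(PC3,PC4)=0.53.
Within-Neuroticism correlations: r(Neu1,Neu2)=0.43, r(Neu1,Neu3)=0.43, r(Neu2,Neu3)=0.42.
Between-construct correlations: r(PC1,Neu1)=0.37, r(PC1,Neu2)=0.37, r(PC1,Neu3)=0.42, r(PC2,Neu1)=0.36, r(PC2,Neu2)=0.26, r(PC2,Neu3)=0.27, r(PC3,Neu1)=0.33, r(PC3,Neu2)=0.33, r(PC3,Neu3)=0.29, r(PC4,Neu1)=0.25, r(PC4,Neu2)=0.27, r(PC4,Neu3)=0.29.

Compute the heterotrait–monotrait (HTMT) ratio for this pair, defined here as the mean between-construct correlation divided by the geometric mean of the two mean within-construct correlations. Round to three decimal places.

Between-construct mean = 3.81/12 = 0.3175.
Mean within-PC = 3.71/6 = 0.6183; mean within-Neu = 1.28/3 = 0.4267.
Geometric mean = √(0.6183 × 0.4267) = 0.5136.
HTMT = 0.3175 / 0.5136 = 0.618.

0.618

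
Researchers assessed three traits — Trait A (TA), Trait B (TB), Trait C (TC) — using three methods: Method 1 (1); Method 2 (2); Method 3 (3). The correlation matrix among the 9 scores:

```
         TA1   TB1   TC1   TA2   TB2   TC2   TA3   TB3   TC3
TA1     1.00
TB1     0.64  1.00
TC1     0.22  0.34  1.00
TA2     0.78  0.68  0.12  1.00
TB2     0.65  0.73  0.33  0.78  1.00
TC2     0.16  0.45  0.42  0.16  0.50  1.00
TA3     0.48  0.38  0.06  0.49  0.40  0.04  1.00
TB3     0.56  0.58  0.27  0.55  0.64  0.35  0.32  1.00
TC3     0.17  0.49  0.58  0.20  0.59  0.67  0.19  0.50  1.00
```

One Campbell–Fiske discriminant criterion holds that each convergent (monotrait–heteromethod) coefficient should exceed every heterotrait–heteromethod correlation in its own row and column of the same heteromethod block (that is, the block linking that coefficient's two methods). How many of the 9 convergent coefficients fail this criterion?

3

Each convergent coefficient versus the relevant comparison correlations:
TA (methods 1·2): 0.78 vs {0.65, 0.68, 0.16, 0.12} → pass.
TA (methods 1·3): 0.48 vs {0.56, 0.38, 0.17, 0.06} → fail.
TA (methods 2·3): 0.49 vs {0.55, 0.40, 0.20, 0.04} → fail.
TB (methods 1·2): 0.73 vs {0.68, 0.65, 0.45, 0.33} → pass.
TB (methods 1·3): 0.58 vs {0.38, 0.56, 0.49, 0.27} → pass.
TB (methods 2·3): 0.64 vs {0.40, 0.55, 0.59, 0.35} → pass.
TC (methods 1·2): 0.42 vs {0.12, 0.16, 0.33, 0.45} → fail.
TC (methods 1·3): 0.58 vs {0.06, 0.17, 0.27, 0.49} → pass.
TC (methods 2·3): 0.67 vs {0.04, 0.20, 0.35, 0.59} → pass.
3 of 9 fail.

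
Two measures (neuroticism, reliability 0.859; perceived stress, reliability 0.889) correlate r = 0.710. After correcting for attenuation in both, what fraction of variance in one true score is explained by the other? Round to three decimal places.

0.660

Disattenuated r = 0.710 / √(0.859 × 0.889) = 0.710 / 0.8739 = 0.8124.
Shared true-score variance = 0.8124² = 0.6600 ≈ 0.660.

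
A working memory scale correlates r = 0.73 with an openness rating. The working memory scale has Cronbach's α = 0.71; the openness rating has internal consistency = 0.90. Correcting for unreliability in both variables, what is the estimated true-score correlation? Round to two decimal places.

0.91

r_true = r_obs / √(r_xx · r_yy) = 0.73 / √(0.71 × 0.90) = 0.73 / √0.6390 = 0.73 / 0.7994 ≈ 0.91.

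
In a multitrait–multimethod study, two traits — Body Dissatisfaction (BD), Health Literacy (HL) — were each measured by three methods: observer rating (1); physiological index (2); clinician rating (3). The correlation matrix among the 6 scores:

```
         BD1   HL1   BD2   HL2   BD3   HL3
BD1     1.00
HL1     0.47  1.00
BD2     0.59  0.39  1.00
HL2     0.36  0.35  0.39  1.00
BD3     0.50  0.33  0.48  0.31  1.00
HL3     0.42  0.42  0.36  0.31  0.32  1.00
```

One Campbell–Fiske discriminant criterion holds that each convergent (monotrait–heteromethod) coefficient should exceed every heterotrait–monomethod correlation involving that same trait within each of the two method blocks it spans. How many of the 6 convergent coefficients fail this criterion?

3

Checking each validity diagonal entry against its comparison values:
BD (methods 1·2): 0.59 vs {0.47, 0.39} → pass.
BD (methods 1·3): 0.50 vs {0.47, 0.32} → pass.
BD (methods 2·3): 0.48 vs {0.39, 0.32} → pass.
HL (methods 1·2): 0.35 vs {0.47, 0.39} → fail.
HL (methods 1·3): 0.42 vs {0.47, 0.32} → fail.
HL (methods 2·3): 0.31 vs {0.39, 0.32} → fail.
3 of 6 fail.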